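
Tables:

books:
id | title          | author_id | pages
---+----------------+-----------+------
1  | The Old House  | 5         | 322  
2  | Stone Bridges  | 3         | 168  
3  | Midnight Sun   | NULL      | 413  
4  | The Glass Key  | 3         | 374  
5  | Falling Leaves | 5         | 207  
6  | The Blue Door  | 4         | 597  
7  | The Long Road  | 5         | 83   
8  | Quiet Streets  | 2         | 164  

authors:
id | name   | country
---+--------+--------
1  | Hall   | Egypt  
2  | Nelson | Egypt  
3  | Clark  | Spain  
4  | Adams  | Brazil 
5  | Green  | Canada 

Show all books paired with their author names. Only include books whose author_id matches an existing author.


INNER JOIN keeps only books rows whose author_id matches an id in authors. Walk through each book:
  - book 1 (The Old House): author_id=5 -> matches Green
  - book 2 (Stone Bridges): author_id=3 -> matches Clark
  - book 3 (Midnight Sun): author_id=NULL, no match -> dropped
  - book 4 (The Glass Key): author_id=3 -> matches Clark
  - book 5 (Falling Leaves): author_id=5 -> matches Green
  - book 6 (The Blue Door): author_id=4 -> matches Adams
  - book 7 (The Long Road): author_id=5 -> matches Green
  - book 8 (Quiet Streets): author_id=2 -> matches Nelson
So 1 of 8 rows is dropped.

SQL:
SELECT a.title, b.name AS author
FROM books a
INNER JOIN authors b ON a.author_id = b.id

Result:
title          | author
---------------+-------
The Old House  | Green 
Stone Bridges  | Clark 
The Glass Key  | Clark 
Falling Leaves | Green 
The Blue Door  | Adams 
The Long Road  | Green 
Quiet Streets  | Nelson


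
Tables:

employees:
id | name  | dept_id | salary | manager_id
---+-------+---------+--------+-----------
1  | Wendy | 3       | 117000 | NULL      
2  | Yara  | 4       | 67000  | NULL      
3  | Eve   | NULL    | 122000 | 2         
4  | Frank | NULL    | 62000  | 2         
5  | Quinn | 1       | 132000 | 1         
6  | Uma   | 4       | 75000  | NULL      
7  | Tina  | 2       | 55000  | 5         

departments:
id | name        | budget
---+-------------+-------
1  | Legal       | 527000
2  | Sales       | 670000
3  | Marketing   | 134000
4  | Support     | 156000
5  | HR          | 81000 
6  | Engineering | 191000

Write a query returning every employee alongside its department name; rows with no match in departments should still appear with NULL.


LEFT JOIN keeps every row from employees (the left table); where dept_id has no match in departments, the department columns become NULL. Walk through each employee:
  - employee 1 (Wendy): dept_id=3 -> matches Marketing
  - employee 2 (Yara): dept_id=4 -> matches Support
  - employee 3 (Eve): dept_id=NULL, no match -> kept with NULL
  - employee 4 (Frank): dept_id=NULL, no match -> kept with NULL
  - employee 5 (Quinn): dept_id=1 -> matches Legal
  - employee 6 (Uma): dept_id=4 -> matches Support
  - employee 7 (Tina): dept_id=2 -> matches Sales
All 7 rows appear; 2 have NULL department.

SQL:
SELECT a.name, b.name AS department
FROM employees a
LEFT JOIN departments b ON a.dept_id = b.id

Result:
name  | department
------+-----------
Wendy | Marketing 
Yara  | Support   
Eve   | NULL      
Frank | NULL      
Quinn | Legal     
Uma   | Support   
Tina  | Sales     


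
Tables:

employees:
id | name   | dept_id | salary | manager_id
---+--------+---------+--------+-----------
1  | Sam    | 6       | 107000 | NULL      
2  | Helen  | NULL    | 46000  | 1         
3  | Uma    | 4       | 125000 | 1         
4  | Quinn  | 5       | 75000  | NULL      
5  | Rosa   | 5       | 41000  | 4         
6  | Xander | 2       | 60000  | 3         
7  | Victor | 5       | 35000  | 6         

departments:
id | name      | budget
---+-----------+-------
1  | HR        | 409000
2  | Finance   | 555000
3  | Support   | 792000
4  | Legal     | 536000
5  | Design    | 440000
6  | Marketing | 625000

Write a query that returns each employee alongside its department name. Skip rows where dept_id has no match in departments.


INNER JOIN keeps only employees rows whose dept_id matches an id in departments. Walk through each employee:
  - employee 1 (Sam): dept_id=6 -> matches Marketing
  - employee 2 (Helen): dept_id=NULL, no match -> dropped
  - employee 3 (Uma): dept_id=4 -> matches Legal
  - employee 4 (Quinn): dept_id=5 -> matches Design
  - employee 5 (Rosa): dept_id=5 -> matches Design
  - employee 6 (Xander): dept_id=2 -> matches Finance
  - employee 7 (Victor): dept_id=5 -> matches Design
So 1 of 7 rows is dropped.

SQL:
SELECT a.name, b.name AS department
FROM employees a
INNER JOIN departments b ON a.dept_id = b.id

Result:
name   | department
-------+-----------
Sam    | Marketing 
Uma    | Legal     
Quinn  | Design    
Rosa   | Design    
Xander | Finance   
Victor | Design    


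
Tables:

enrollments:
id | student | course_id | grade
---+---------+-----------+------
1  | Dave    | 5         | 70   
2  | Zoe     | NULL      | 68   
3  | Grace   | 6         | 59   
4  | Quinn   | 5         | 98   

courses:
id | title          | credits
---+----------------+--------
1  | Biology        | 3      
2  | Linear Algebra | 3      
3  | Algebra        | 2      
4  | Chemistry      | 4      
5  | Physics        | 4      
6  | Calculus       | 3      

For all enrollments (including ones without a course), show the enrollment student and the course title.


LEFT JOIN keeps every row from enrollments (the left table); where course_id has no match in courses, the course columns become NULL. Walk through each enrollment:
  - enrollment 1 (Dave): course_id=5 -> matches Physics
  - enrollment 2 (Zoe): course_id=NULL, no match -> kept with NULL
  - enrollment 3 (Grace): course_id=6 -> matches Calculus
  - enrollment 4 (Quinn): course_id=5 -> matches Physics
All 4 rows appear; 1 has NULL course.

SQL:
SELECT a.student, b.title AS course
FROM enrollments a
LEFT JOIN courses b ON a.course_id = b.id

Result:
student | course  
--------+---------
Dave    | Physics 
Zoe     | NULL    
Grace   | Calculus
Quinn   | Physics 


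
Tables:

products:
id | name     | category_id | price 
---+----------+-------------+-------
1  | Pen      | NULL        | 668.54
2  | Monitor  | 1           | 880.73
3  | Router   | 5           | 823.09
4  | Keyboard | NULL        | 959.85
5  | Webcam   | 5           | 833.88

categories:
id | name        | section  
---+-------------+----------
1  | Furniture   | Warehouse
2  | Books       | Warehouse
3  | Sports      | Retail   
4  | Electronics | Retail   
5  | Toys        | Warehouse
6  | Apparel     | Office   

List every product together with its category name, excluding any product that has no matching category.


INNER JOIN keeps only products rows whose category_id matches an id in categories. Walk through each product:
  - product 1 (Pen): category_id=NULL, no match -> dropped
  - product 2 (Monitor): category_id=1 -> matches Furniture
  - product 3 (Router): category_id=5 -> matches Toys
  - product 4 (Keyboard): category_id=NULL, no match -> dropped
  - product 5 (Webcam): category_id=5 -> matches Toys
So 2 of 5 rows are dropped.

SQL:
SELECT a.name, b.name AS category
FROM products a
INNER JOIN categories b ON a.category_id = b.id

Result:
name    | category 
--------+----------
Monitor | Furniture
Router  | Toys     
Webcam  | Toys     


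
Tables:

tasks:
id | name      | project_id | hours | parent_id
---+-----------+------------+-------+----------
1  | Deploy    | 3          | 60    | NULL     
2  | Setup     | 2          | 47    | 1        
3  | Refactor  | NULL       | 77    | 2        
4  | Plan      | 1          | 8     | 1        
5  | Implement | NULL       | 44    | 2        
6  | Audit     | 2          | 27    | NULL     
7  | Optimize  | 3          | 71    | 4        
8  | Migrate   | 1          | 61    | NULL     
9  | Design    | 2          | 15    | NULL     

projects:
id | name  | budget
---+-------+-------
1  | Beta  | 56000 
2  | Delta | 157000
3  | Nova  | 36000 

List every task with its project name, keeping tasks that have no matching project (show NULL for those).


LEFT JOIN keeps every row from tasks (the left table); where project_id has no match in projects, the project columns become NULL. Walk through each task:
  - task 1 (Deploy): project_id=3 -> matches Nova
  - task 2 (Setup): project_id=2 -> matches Delta
  - task 3 (Refactor): project_id=NULL, no match -> kept with NULL
  - task 4 (Plan): project_id=1 -> matches Beta
  - task 5 (Implement): project_id=NULL, no match -> kept with NULL
  - task 6 (Audit): project_id=2 -> matches Delta
  - task 7 (Optimize): project_id=3 -> matches Nova
  - task 8 (Migrate): project_id=1 -> matches Beta
  - task 9 (Design): project_id=2 -> matches Delta
All 9 rows appear; 2 have NULL project.

SQL:
SELECT a.name, b.name AS project
FROM tasks a
LEFT JOIN projects b ON a.project_id = b.id

Result:
name      | project
----------+--------
Deploy    | Nova   
Setup     | Delta  
Refactor  | NULL   
Plan      | Beta   
Implement | NULL   
Audit     | Delta  
Optimize  | Nova   
Migrate   | Beta   
Design    | Delta  


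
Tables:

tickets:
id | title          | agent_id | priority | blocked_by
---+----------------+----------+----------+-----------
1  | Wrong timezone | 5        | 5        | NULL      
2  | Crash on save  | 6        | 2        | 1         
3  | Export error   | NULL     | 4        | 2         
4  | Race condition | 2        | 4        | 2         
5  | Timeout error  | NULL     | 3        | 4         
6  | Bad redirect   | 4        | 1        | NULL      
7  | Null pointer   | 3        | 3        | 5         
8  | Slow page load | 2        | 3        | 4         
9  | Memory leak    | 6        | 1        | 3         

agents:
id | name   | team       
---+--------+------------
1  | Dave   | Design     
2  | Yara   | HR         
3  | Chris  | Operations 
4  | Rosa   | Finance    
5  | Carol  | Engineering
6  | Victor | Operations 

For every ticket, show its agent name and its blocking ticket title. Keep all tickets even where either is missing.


Two LEFT JOINs from the same base table tickets: one to agents via agent_id, one to tickets itself via blocked_by. Both are LEFT so every ticket is preserved.
Match against agents:
  - ticket 1 (Wrong timezone): agent_id=5 -> matches Carol
  - ticket 2 (Crash on save): agent_id=6 -> matches Victor
  - ticket 3 (Export error): agent_id=NULL, no match -> kept with NULL
  - ticket 4 (Race condition): agent_id=2 -> matches Yara
  - ticket 5 (Timeout error): agent_id=NULL, no match -> kept with NULL
  - ticket 6 (Bad redirect): agent_id=4 -> matches Rosa
  - ticket 7 (Null pointer): agent_id=3 -> matches Chris
  - ticket 8 (Slow page load): agent_id=2 -> matches Yara
  - ticket 9 (Memory leak): agent_id=6 -> matches Victor
Match against tickets (self):
  - ticket 1 (Wrong timezone): blocked_by=NULL -> NULL
  - ticket 2 (Crash on save): blocked_by=1 -> Wrong timezone
  - ticket 3 (Export error): blocked_by=2 -> Crash on save
  - ticket 4 (Race condition): blocked_by=2 -> Crash on save
  - ticket 5 (Timeout error): blocked_by=4 -> Race condition
  - ticket 6 (Bad redirect): blocked_by=NULL -> NULL
  - ticket 7 (Null pointer): blocked_by=5 -> Timeout error
  - ticket 8 (Slow page load): blocked_by=4 -> Race condition
  - ticket 9 (Memory leak): blocked_by=3 -> Export error

SQL:
SELECT a.title, b.name AS agent, c.title AS blocked_by
FROM tickets a
LEFT JOIN agents b ON a.agent_id = b.id
LEFT JOIN tickets c ON a.blocked_by = c.id

Result:
title          | agent  | blocked_by    
---------------+--------+---------------
Wrong timezone | Carol  | NULL          
Crash on save  | Victor | Wrong timezone
Export error   | NULL   | Crash on save 
Race condition | Yara   | Crash on save 
Timeout error  | NULL   | Race condition
Bad redirect   | Rosa   | NULL          
Null pointer   | Chris  | Timeout error 
Slow page load | Yara   | Race condition
Memory leak    | Victor | Export error  


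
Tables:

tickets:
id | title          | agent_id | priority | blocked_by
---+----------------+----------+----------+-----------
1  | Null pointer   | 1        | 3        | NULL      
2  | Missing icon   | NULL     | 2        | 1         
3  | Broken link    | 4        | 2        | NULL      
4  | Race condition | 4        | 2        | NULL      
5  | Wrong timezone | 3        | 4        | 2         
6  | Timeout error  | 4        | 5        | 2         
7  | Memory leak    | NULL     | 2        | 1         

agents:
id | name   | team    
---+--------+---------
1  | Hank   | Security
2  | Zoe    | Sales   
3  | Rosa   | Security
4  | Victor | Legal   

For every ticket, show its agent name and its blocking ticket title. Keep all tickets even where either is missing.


Two LEFT JOINs from the same base table tickets: one to agents via agent_id, one to tickets itself via blocked_by. Both are LEFT so every ticket is preserved.
Match against agents:
  - ticket 1 (Null pointer): agent_id=1 -> matches Hank
  - ticket 2 (Missing icon): agent_id=NULL, no match -> kept with NULL
  - ticket 3 (Broken link): agent_id=4 -> matches Victor
  - ticket 4 (Race condition): agent_id=4 -> matches Victor
  - ticket 5 (Wrong timezone): agent_id=3 -> matches Rosa
  - ticket 6 (Timeout error): agent_id=4 -> matches Victor
  - ticket 7 (Memory leak): agent_id=NULL, no match -> kept with NULL
Match against tickets (self):
  - ticket 1 (Null pointer): blocked_by=NULL -> NULL
  - ticket 2 (Missing icon): blocked_by=1 -> Null pointer
  - ticket 3 (Broken link): blocked_by=NULL -> NULL
  - ticket 4 (Race condition): blocked_by=NULL -> NULL
  - ticket 5 (Wrong timezone): blocked_by=2 -> Missing icon
  - ticket 6 (Timeout error): blocked_by=2 -> Missing icon
  - ticket 7 (Memory leak): blocked_by=1 -> Null pointer

SQL:
SELECT a.title, b.name AS agent, c.title AS blocked_by
FROM tickets a
LEFT JOIN agents b ON a.agent_id = b.id
LEFT JOIN tickets c ON a.blocked_by = c.id

Result:
title          | agent  | blocked_by  
---------------+--------+-------------
Null pointer   | Hank   | NULL        
Missing icon   | NULL   | Null pointer
Broken link    | Victor | NULL        
Race condition | Victor | NULL        
Wrong timezone | Rosa   | Missing icon
Timeout error  | Victor | Missing icon
Memory leak    | NULL   | Null pointer


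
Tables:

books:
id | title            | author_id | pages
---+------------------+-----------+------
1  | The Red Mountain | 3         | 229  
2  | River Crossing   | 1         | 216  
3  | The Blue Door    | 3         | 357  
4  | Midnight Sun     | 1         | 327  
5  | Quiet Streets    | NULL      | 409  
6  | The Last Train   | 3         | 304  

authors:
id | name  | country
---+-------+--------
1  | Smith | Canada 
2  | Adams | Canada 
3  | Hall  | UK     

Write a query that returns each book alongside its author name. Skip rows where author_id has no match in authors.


INNER JOIN keeps only books rows whose author_id matches an id in authors. Walk through each book:
  - book 1 (The Red Mountain): author_id=3 -> matches Hall
  - book 2 (River Crossing): author_id=1 -> matches Smith
  - book 3 (The Blue Door): author_id=3 -> matches Hall
  - book 4 (Midnight Sun): author_id=1 -> matches Smith
  - book 5 (Quiet Streets): author_id=NULL, no match -> dropped
  - book 6 (The Last Train): author_id=3 -> matches Hall
So 1 of 6 rows is dropped.

SQL:
SELECT a.title, b.name AS author
FROM books a
INNER JOIN authors b ON a.author_id = b.id

Result:
title            | author
-----------------+-------
The Red Mountain | Hall  
River Crossing   | Smith 
The Blue Door    | Hall  
Midnight Sun     | Smith 
The Last Train   | Hall  


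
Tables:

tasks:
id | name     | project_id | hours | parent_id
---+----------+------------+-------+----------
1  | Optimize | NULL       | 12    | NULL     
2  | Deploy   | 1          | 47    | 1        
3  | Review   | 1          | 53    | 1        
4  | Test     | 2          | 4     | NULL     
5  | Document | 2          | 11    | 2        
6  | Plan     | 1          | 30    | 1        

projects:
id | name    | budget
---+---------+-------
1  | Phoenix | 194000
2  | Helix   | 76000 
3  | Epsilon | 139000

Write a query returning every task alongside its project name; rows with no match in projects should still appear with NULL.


LEFT JOIN keeps every row from tasks (the left table); where project_id has no match in projects, the project columns become NULL. Walk through each task:
  - task 1 (Optimize): project_id=NULL, no match -> kept with NULL
  - task 2 (Deploy): project_id=1 -> matches Phoenix
  - task 3 (Review): project_id=1 -> matches Phoenix
  - task 4 (Test): project_id=2 -> matches Helix
  - task 5 (Document): project_id=2 -> matches Helix
  - task 6 (Plan): project_id=1 -> matches Phoenix
All 6 rows appear; 1 has NULL project.

SQL:
SELECT a.name, b.name AS project
FROM tasks a
LEFT JOIN projects b ON a.project_id = b.id

Result:
name     | project
---------+--------
Optimize | NULL   
Deploy   | Phoenix
Review   | Phoenix
Test     | Helix  
Document | Helix  
Plan     | Phoenix


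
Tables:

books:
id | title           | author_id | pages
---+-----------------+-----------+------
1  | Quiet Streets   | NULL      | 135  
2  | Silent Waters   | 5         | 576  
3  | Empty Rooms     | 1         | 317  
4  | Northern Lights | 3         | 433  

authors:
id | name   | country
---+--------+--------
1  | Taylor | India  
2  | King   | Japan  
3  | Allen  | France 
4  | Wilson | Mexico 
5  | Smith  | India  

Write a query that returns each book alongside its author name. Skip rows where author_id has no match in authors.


INNER JOIN keeps only books rows whose author_id matches an id in authors. Walk through each book:
  - book 1 (Quiet Streets): author_id=NULL, no match -> dropped
  - book 2 (Silent Waters): author_id=5 -> matches Smith
  - book 3 (Empty Rooms): author_id=1 -> matches Taylor
  - book 4 (Northern Lights): author_id=3 -> matches Allen
So 1 of 4 rows is dropped.

SQL:
SELECT a.title, b.name AS author
FROM books a
INNER JOIN authors b ON a.author_id = b.id

Result:
title           | author
----------------+-------
Silent Waters   | Smith 
Empty Rooms     | Taylor
Northern Lights | Allen 


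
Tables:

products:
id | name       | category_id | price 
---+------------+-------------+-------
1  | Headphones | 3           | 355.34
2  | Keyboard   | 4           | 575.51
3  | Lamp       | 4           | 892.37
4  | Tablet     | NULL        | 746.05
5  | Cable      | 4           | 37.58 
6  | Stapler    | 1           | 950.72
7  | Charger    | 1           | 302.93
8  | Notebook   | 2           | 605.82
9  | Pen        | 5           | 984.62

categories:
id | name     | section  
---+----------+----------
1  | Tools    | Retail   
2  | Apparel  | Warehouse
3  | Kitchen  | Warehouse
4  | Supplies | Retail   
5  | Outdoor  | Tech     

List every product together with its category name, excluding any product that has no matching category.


INNER JOIN keeps only products rows whose category_id matches an id in categories. Walk through each product:
  - product 1 (Headphones): category_id=3 -> matches Kitchen
  - product 2 (Keyboard): category_id=4 -> matches Supplies
  - product 3 (Lamp): category_id=4 -> matches Supplies
  - product 4 (Tablet): category_id=NULL, no match -> dropped
  - product 5 (Cable): category_id=4 -> matches Supplies
  - product 6 (Stapler): category_id=1 -> matches Tools
  - product 7 (Charger): category_id=1 -> matches Tools
  - product 8 (Notebook): category_id=2 -> matches Apparel
  - product 9 (Pen): category_id=5 -> matches Outdoor
So 1 of 9 rows is dropped.

SQL:
SELECT a.name, b.name AS category
FROM products a
INNER JOIN categories b ON a.category_id = b.id

Result:
name       | category
-----------+---------
Headphones | Kitchen 
Keyboard   | Supplies
Lamp       | Supplies
Cable      | Supplies
Stapler    | Tools   
Charger    | Tools   
Notebook   | Apparel 
Pen        | Outdoor 


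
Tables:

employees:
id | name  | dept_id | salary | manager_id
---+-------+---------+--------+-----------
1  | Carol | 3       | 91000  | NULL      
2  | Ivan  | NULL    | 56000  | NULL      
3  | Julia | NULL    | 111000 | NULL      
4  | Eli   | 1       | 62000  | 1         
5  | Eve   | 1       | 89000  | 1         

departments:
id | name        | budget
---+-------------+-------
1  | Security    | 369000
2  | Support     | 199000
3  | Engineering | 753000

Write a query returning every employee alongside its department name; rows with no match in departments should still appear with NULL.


LEFT JOIN keeps every row from employees (the left table); where dept_id has no match in departments, the department columns become NULL. Walk through each employee:
  - employee 1 (Carol): dept_id=3 -> matches Engineering
  - employee 2 (Ivan): dept_id=NULL, no match -> kept with NULL
  - employee 3 (Julia): dept_id=NULL, no match -> kept with NULL
  - employee 4 (Eli): dept_id=1 -> matches Security
  - employee 5 (Eve): dept_id=1 -> matches Security
All 5 rows appear; 2 have NULL department.

SQL:
SELECT a.name, b.name AS department
FROM employees a
LEFT JOIN departments b ON a.dept_id = b.id

Result:
name  | department 
------+------------
Carol | Engineering
Ivan  | NULL       
Julia | NULL       
Eli   | Security   
Eve   | Security   


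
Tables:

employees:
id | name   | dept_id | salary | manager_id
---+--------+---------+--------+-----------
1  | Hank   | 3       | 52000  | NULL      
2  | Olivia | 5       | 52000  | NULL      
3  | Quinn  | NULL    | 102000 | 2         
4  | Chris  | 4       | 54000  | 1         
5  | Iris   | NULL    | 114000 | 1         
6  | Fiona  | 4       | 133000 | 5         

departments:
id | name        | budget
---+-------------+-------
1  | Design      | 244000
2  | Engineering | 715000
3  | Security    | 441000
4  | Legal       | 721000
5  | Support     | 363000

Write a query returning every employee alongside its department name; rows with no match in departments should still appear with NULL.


LEFT JOIN keeps every row from employees (the left table); where dept_id has no match in departments, the department columns become NULL. Walk through each employee:
  - employee 1 (Hank): dept_id=3 -> matches Security
  - employee 2 (Olivia): dept_id=5 -> matches Support
  - employee 3 (Quinn): dept_id=NULL, no match -> kept with NULL
  - employee 4 (Chris): dept_id=4 -> matches Legal
  - employee 5 (Iris): dept_id=NULL, no match -> kept with NULL
  - employee 6 (Fiona): dept_id=4 -> matches Legal
All 6 rows appear; 2 have NULL department.

SQL:
SELECT a.name, b.name AS department
FROM employees a
LEFT JOIN departments b ON a.dept_id = b.id

Result:
name   | department
-------+-----------
Hank   | Security  
Olivia | Support   
Quinn  | NULL      
Chris  | Legal     
Iris   | NULL      
Fiona  | Legal     


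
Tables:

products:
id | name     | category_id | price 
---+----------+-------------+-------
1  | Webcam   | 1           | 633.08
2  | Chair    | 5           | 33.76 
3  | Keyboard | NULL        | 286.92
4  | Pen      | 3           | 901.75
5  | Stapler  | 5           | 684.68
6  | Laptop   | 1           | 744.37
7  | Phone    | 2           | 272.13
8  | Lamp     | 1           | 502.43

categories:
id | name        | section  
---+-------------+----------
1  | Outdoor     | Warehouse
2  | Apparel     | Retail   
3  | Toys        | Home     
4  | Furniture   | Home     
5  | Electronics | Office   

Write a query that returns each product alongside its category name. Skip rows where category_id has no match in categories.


INNER JOIN keeps only products rows whose category_id matches an id in categories. Walk through each product:
  - product 1 (Webcam): category_id=1 -> matches Outdoor
  - product 2 (Chair): category_id=5 -> matches Electronics
  - product 3 (Keyboard): category_id=NULL, no match -> dropped
  - product 4 (Pen): category_id=3 -> matches Toys
  - product 5 (Stapler): category_id=5 -> matches Electronics
  - product 6 (Laptop): category_id=1 -> matches Outdoor
  - product 7 (Phone): category_id=2 -> matches Apparel
  - product 8 (Lamp): category_id=1 -> matches Outdoor
So 1 of 8 rows is dropped.

SQL:
SELECT a.name, b.name AS category
FROM products a
INNER JOIN categories b ON a.category_id = b.id

Result:
name    | category   
--------+------------
Webcam  | Outdoor    
Chair   | Electronics
Pen     | Toys       
Stapler | Electronics
Laptop  | Outdoor    
Phone   | Apparel    
Lamp    | Outdoor    


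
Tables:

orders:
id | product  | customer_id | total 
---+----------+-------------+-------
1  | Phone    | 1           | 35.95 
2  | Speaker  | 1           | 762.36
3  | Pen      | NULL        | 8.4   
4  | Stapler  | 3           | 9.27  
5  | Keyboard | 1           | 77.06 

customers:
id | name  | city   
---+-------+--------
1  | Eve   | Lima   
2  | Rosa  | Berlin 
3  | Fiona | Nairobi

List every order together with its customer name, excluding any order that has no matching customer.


INNER JOIN keeps only orders rows whose customer_id matches an id in customers. Walk through each order:
  - order 1 (Phone): customer_id=1 -> matches Eve
  - order 2 (Speaker): customer_id=1 -> matches Eve
  - order 3 (Pen): customer_id=NULL, no match -> dropped
  - order 4 (Stapler): customer_id=3 -> matches Fiona
  - order 5 (Keyboard): customer_id=1 -> matches Eve
So 1 of 5 rows is dropped.

SQL:
SELECT a.product, b.name AS customer
FROM orders a
INNER JOIN customers b ON a.customer_id = b.id

Result:
product  | customer
---------+---------
Phone    | Eve     
Speaker  | Eve     
Stapler  | Fiona   
Keyboard | Eve     


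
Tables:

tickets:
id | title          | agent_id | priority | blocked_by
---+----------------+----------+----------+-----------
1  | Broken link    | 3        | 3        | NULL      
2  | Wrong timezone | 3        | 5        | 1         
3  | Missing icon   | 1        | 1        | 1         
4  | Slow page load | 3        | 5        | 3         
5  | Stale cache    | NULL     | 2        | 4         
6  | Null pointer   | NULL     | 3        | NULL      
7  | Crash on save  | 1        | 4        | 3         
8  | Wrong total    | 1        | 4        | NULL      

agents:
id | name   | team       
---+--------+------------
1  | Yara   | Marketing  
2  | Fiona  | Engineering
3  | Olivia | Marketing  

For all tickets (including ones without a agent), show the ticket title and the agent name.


LEFT JOIN keeps every row from tickets (the left table); where agent_id has no match in agents, the agent columns become NULL. Walk through each ticket:
  - ticket 1 (Broken link): agent_id=3 -> matches Olivia
  - ticket 2 (Wrong timezone): agent_id=3 -> matches Olivia
  - ticket 3 (Missing icon): agent_id=1 -> matches Yara
  - ticket 4 (Slow page load): agent_id=3 -> matches Olivia
  - ticket 5 (Stale cache): agent_id=NULL, no match -> kept with NULL
  - ticket 6 (Null pointer): agent_id=NULL, no match -> kept with NULL
  - ticket 7 (Crash on save): agent_id=1 -> matches Yara
  - ticket 8 (Wrong total): agent_id=1 -> matches Yara
All 8 rows appear; 2 have NULL agent.

SQL:
SELECT a.title, b.name AS agent
FROM tickets a
LEFT JOIN agents b ON a.agent_id = b.id

Result:
title          | agent 
---------------+-------
Broken link    | Olivia
Wrong timezone | Olivia
Missing icon   | Yara  
Slow page load | Olivia
Stale cache    | NULL  
Null pointer   | NULL  
Crash on save  | Yara  
Wrong total    | Yara  


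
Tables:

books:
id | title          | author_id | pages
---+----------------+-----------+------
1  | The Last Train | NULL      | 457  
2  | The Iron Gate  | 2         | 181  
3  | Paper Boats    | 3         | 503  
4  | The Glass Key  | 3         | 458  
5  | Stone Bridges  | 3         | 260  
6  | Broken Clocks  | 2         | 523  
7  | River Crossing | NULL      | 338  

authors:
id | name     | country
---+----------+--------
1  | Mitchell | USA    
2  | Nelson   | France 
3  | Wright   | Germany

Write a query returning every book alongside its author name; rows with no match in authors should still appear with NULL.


LEFT JOIN keeps every row from books (the left table); where author_id has no match in authors, the author columns become NULL. Walk through each book:
  - book 1 (The Last Train): author_id=NULL, no match -> kept with NULL
  - book 2 (The Iron Gate): author_id=2 -> matches Nelson
  - book 3 (Paper Boats): author_id=3 -> matches Wright
  - book 4 (The Glass Key): author_id=3 -> matches Wright
  - book 5 (Stone Bridges): author_id=3 -> matches Wright
  - book 6 (Broken Clocks): author_id=2 -> matches Nelson
  - book 7 (River Crossing): author_id=NULL, no match -> kept with NULL
All 7 rows appear; 2 have NULL author.

SQL:
SELECT a.title, b.name AS author
FROM books a
LEFT JOIN authors b ON a.author_id = b.id

Result:
title          | author
---------------+-------
The Last Train | NULL  
The Iron Gate  | Nelson
Paper Boats    | Wright
The Glass Key  | Wright
Stone Bridges  | Wright
Broken Clocks  | Nelson
River Crossing | NULL  


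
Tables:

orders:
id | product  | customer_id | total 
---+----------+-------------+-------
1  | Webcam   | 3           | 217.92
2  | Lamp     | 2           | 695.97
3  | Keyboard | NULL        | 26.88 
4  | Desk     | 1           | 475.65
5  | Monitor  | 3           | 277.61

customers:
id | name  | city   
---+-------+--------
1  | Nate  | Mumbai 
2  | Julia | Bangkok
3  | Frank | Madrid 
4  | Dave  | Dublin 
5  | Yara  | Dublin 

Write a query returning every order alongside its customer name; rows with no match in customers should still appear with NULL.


LEFT JOIN keeps every row from orders (the left table); where customer_id has no match in customers, the customer columns become NULL. Walk through each order:
  - order 1 (Webcam): customer_id=3 -> matches Frank
  - order 2 (Lamp): customer_id=2 -> matches Julia
  - order 3 (Keyboard): customer_id=NULL, no match -> kept with NULL
  - order 4 (Desk): customer_id=1 -> matches Nate
  - order 5 (Monitor): customer_id=3 -> matches Frank
All 5 rows appear; 1 has NULL customer.

SQL:
SELECT a.product, b.name AS customer
FROM orders a
LEFT JOIN customers b ON a.customer_id = b.id

Result:
product  | customer
---------+---------
Webcam   | Frank   
Lamp     | Julia   
Keyboard | NULL    
Desk     | Nate    
Monitor  | Frank   


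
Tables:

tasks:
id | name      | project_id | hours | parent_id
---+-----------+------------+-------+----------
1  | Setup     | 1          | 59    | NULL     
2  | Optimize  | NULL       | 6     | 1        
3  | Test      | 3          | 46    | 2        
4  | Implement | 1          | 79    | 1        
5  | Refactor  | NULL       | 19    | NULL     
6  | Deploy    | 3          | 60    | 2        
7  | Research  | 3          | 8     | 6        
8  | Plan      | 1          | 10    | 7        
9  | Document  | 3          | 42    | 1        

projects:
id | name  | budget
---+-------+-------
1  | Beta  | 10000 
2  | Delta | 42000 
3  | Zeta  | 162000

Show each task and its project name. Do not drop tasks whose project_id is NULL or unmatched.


LEFT JOIN keeps every row from tasks (the left table); where project_id has no match in projects, the project columns become NULL. Walk through each task:
  - task 1 (Setup): project_id=1 -> matches Beta
  - task 2 (Optimize): project_id=NULL, no match -> kept with NULL
  - task 3 (Test): project_id=3 -> matches Zeta
  - task 4 (Implement): project_id=1 -> matches Beta
  - task 5 (Refactor): project_id=NULL, no match -> kept with NULL
  - task 6 (Deploy): project_id=3 -> matches Zeta
  - task 7 (Research): project_id=3 -> matches Zeta
  - task 8 (Plan): project_id=1 -> matches Beta
  - task 9 (Document): project_id=3 -> matches Zeta
All 9 rows appear; 2 have NULL project.

SQL:
SELECT a.name, b.name AS project
FROM tasks a
LEFT JOIN projects b ON a.project_id = b.id

Result:
name      | project
----------+--------
Setup     | Beta   
Optimize  | NULL   
Test      | Zeta   
Implement | Beta   
Refactor  | NULL   
Deploy    | Zeta   
Research  | Zeta   
Plan      | Beta   
Document  | Zeta   


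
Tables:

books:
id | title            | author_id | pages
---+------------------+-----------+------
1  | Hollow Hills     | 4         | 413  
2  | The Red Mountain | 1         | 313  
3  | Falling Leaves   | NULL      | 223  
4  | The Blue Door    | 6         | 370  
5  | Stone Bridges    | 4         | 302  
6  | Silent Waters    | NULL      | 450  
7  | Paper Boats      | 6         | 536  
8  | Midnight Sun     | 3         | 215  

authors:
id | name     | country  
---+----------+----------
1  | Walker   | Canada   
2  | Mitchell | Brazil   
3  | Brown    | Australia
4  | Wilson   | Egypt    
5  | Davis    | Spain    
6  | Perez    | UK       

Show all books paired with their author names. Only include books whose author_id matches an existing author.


INNER JOIN keeps only books rows whose author_id matches an id in authors. Walk through each book:
  - book 1 (Hollow Hills): author_id=4 -> matches Wilson
  - book 2 (The Red Mountain): author_id=1 -> matches Walker
  - book 3 (Falling Leaves): author_id=NULL, no match -> dropped
  - book 4 (The Blue Door): author_id=6 -> matches Perez
  - book 5 (Stone Bridges): author_id=4 -> matches Wilson
  - book 6 (Silent Waters): author_id=NULL, no match -> dropped
  - book 7 (Paper Boats): author_id=6 -> matches Perez
  - book 8 (Midnight Sun): author_id=3 -> matches Brown
So 2 of 8 rows are dropped.

SQL:
SELECT a.title, b.name AS author
FROM books a
INNER JOIN authors b ON a.author_id = b.id

Result:
title            | author
-----------------+-------
Hollow Hills     | Wilson
The Red Mountain | Walker
The Blue Door    | Perez 
Stone Bridges    | Wilson
Paper Boats      | Perez 
Midnight Sun     | Brown 


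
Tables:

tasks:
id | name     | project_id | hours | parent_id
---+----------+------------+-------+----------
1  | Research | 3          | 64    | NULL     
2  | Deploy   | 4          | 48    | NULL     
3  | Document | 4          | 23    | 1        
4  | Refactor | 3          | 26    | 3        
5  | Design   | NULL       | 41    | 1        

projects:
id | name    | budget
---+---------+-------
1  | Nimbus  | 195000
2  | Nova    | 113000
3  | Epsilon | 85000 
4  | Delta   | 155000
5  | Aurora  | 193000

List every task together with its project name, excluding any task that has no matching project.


INNER JOIN keeps only tasks rows whose project_id matches an id in projects. Walk through each task:
  - task 1 (Research): project_id=3 -> matches Epsilon
  - task 2 (Deploy): project_id=4 -> matches Delta
  - task 3 (Document): project_id=4 -> matches Delta
  - task 4 (Refactor): project_id=3 -> matches Epsilon
  - task 5 (Design): project_id=NULL, no match -> dropped
So 1 of 5 rows is dropped.

SQL:
SELECT a.name, b.name AS project
FROM tasks a
INNER JOIN projects b ON a.project_id = b.id

Result:
name     | project
---------+--------
Research | Epsilon
Deploy   | Delta  
Document | Delta  
Refactor | Epsilon


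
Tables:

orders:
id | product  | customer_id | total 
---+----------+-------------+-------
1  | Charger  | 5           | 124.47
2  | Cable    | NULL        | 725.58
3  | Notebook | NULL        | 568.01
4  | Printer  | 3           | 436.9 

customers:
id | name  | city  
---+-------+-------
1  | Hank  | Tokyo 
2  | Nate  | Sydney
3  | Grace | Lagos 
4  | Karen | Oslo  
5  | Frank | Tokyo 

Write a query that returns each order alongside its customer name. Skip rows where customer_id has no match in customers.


INNER JOIN keeps only orders rows whose customer_id matches an id in customers. Walk through each order:
  - order 1 (Charger): customer_id=5 -> matches Frank
  - order 2 (Cable): customer_id=NULL, no match -> dropped
  - order 3 (Notebook): customer_id=NULL, no match -> dropped
  - order 4 (Printer): customer_id=3 -> matches Grace
So 2 of 4 rows are dropped.

SQL:
SELECT a.product, b.name AS customer
FROM orders a
INNER JOIN customers b ON a.customer_id = b.id

Result:
product | customer
--------+---------
Charger | Frank   
Printer | Grace   


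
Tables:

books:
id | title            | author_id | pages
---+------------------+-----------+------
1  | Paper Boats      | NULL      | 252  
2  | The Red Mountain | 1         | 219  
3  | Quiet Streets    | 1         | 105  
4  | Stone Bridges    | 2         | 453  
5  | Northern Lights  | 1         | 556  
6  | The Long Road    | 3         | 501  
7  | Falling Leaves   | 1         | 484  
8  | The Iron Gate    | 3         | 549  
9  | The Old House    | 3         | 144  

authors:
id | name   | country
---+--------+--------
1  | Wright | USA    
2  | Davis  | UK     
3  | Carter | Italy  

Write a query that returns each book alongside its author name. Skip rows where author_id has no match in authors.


INNER JOIN keeps only books rows whose author_id matches an id in authors. Walk through each book:
  - book 1 (Paper Boats): author_id=NULL, no match -> dropped
  - book 2 (The Red Mountain): author_id=1 -> matches Wright
  - book 3 (Quiet Streets): author_id=1 -> matches Wright
  - book 4 (Stone Bridges): author_id=2 -> matches Davis
  - book 5 (Northern Lights): author_id=1 -> matches Wright
  - book 6 (The Long Road): author_id=3 -> matches Carter
  - book 7 (Falling Leaves): author_id=1 -> matches Wright
  - book 8 (The Iron Gate): author_id=3 -> matches Carter
  - book 9 (The Old House): author_id=3 -> matches Carter
So 1 of 9 rows is dropped.

SQL:
SELECT a.title, b.name AS author
FROM books a
INNER JOIN authors b ON a.author_id = b.id

Result:
title            | author
-----------------+-------
The Red Mountain | Wright
Quiet Streets    | Wright
Stone Bridges    | Davis 
Northern Lights  | Wright
The Long Road    | Carter
Falling Leaves   | Wright
The Iron Gate    | Carter
The Old House    | Carter


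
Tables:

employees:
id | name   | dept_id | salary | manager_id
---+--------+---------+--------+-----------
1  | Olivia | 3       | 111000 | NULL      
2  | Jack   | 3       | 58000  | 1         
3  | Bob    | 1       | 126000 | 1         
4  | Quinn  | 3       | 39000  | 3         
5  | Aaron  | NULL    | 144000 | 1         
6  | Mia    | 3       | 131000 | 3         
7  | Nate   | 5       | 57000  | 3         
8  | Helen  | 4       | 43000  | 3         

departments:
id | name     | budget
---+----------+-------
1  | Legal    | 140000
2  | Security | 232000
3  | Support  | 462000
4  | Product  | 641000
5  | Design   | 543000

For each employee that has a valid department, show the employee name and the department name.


INNER JOIN keeps only employees rows whose dept_id matches an id in departments. Walk through each employee:
  - employee 1 (Olivia): dept_id=3 -> matches Support
  - employee 2 (Jack): dept_id=3 -> matches Support
  - employee 3 (Bob): dept_id=1 -> matches Legal
  - employee 4 (Quinn): dept_id=3 -> matches Support
  - employee 5 (Aaron): dept_id=NULL, no match -> dropped
  - employee 6 (Mia): dept_id=3 -> matches Support
  - employee 7 (Nate): dept_id=5 -> matches Design
  - employee 8 (Helen): dept_id=4 -> matches Product
So 1 of 8 rows is dropped.

SQL:
SELECT a.name, b.name AS department
FROM employees a
INNER JOIN departments b ON a.dept_id = b.id

Result:
name   | department
-------+-----------
Olivia | Support   
Jack   | Support   
Bob    | Legal     
Quinn  | Support   
Mia    | Support   
Nate   | Design    
Helen  | Product   


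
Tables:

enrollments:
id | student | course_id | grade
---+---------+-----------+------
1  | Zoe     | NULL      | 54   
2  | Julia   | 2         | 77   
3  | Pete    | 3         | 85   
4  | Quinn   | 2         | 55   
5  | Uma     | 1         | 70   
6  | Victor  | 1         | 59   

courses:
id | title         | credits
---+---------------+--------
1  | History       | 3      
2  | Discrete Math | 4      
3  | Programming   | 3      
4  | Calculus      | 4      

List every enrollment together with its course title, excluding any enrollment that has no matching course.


INNER JOIN keeps only enrollments rows whose course_id matches an id in courses. Walk through each enrollment:
  - enrollment 1 (Zoe): course_id=NULL, no match -> dropped
  - enrollment 2 (Julia): course_id=2 -> matches Discrete Math
  - enrollment 3 (Pete): course_id=3 -> matches Programming
  - enrollment 4 (Quinn): course_id=2 -> matches Discrete Math
  - enrollment 5 (Uma): course_id=1 -> matches History
  - enrollment 6 (Victor): course_id=1 -> matches History
So 1 of 6 rows is dropped.

SQL:
SELECT a.student, b.title AS course
FROM enrollments a
INNER JOIN courses b ON a.course_id = b.id

Result:
student | course       
--------+--------------
Julia   | Discrete Math
Pete    | Programming  
Quinn   | Discrete Math
Uma     | History      
Victor  | History      
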